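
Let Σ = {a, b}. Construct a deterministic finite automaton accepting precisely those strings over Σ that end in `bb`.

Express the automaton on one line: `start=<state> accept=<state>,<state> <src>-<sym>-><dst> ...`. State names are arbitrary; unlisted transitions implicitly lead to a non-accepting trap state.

Let each state record the length of the longest suffix of the input read so far that is also a prefix of `bb`. q1 means the last symbol is `b`; q2 means the last 2 symbols are `bb`. Accept only at q2, where the string currently ends in `bb`.
3 states suffice.
        a   b  
>  q0   q0  q1 
   q1   q0  q2 
 * q2   q0  q2 
(> = start, * = accepting)

start=q0 accept=q2 q0-a->q0 q0-b->q1 q1-a->q0 q1-b->q2 q2-a->q0 q2-b->q2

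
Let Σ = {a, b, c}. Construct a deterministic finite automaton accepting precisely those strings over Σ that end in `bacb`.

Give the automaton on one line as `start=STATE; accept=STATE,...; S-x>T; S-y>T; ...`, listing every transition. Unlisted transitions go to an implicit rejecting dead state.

start=q0; accept=q4; q0-a>q0; q0-b>q1; q0-c>q0; q1-a>q2; q1-b>q1; q1-c>q0; q2-a>q0; q2-b>q1; q2-c>q3; q3-a>q0; q3-b>q4; q3-c>q0; q4-a>q2; q4-b>q1; q4-c>q0

Remember how much of `bacb` the current input suffix matches. State q0 means no match yet; q1 means the last symbol is `b`; q2 means the last 2 symbols are `ba`; q3 means the last 3 symbols are `bac`; q4 means the last 4 symbols are `bacb`. Only q4 accepts. On a mismatch, fall back to the longest proper suffix that is still a prefix of `bacb`.
With 5 states:
        a   b   c  
>  q0   q0  q1  q0 
   q1   q2  q1  q0 
   q2   q0  q1  q3 
   q3   q0  q4  q0 
 * q4   q2  q1  q0 
(> = start, * = accepting)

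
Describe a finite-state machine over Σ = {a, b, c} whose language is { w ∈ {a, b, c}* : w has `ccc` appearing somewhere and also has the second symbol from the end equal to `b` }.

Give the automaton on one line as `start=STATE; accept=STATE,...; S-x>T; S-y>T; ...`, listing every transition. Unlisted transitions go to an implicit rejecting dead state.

Build one automaton per condition and run them in lockstep. The first has 4 states tracking whether and how much of `ccc` has been seen; the second has 13 states tracking the last 2 symbols read. A product state is a pair (one from each), accepting exactly when both do. After merging equivalent states the machine shrinks.
With 7 states:
        a   b   c  
>  s0   s0  s0  s1 
   s1   s0  s0  s2 
   s2   s0  s0  s3 
   s3   s3  s4  s3 
   s4   s5  s6  s5 
 * s5   s3  s4  s3 
 * s6   s5  s6  s5 
(> = start, * = accepting)

start=s0; accept=s5,s6; s0-a>s0; s0-b>s0; s0-c>s1; s1-a>s0; s1-b>s0; s1-c>s2; s2-a>s0; s2-b>s0; s2-c>s3; s3-a>s3; s3-b>s4; s3-c>s3; s4-a>s5; s4-b>s6; s4-c>s5; s5-a>s3; s5-b>s4; s5-c>s3; s6-a>s5; s6-b>s6; s6-c>s5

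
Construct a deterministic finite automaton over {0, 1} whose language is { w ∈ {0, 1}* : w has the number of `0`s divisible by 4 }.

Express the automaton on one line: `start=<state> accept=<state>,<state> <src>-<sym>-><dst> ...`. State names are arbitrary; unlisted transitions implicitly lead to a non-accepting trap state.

The only thing that matters is how many `0`s have appeared, reduced mod 4. Use one state per residue: A for 0, …, D for 3. Reading `0` moves to the next residue; anything else stays put. A is accepting.
A 4-state machine:
       0  1 
>* A   B  A 
   B   C  B 
   C   D  C 
   D   A  D 
(> = start, * = accepting)

start=A accept=A A-0->B A-1->A B-0->C B-1->B C-0->D C-1->C D-0->A D-1->D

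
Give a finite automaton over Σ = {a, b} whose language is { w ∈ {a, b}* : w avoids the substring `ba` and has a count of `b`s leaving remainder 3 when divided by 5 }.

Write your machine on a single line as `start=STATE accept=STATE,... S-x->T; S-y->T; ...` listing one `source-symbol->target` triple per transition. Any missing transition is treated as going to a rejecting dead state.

Run two small machines in parallel and take their product. One (3 states) tracks partial matches of the forbidden pattern `ba`; the other (5 states) tracks the count of `b`s modulo 5. Each combined state is a pair, one component from each; accept when both components accept.
11 states suffice.
          a    b  
>  s0     s0   s1 
   s1     s2   s3 
   s2     s2   s4 
   s3     s4   s5 
   s4     s4   s6 
 * s5     s6   s7 
   s6     s6   s8 
   s7     s8   s9 
   s8     s8  s10 
   s9    s10   s1 
   s10   s10   s2 
(> = start, * = accepting)

start=s0; accept=s5; s0-a->s0; s0-b->s1; s1-a->s2; s1-b->s3; s2-a->s2; s2-b->s4; s3-a->s4; s3-b->s5; s4-a->s4; s4-b->s6; s5-a->s6; s5-b->s7; s6-a->s6; s6-b->s8; s7-a->s8; s7-b->s9; s8-a->s8; s8-b->s10; s9-a->s10; s9-b->s1; s10-a->s10; s10-b->s2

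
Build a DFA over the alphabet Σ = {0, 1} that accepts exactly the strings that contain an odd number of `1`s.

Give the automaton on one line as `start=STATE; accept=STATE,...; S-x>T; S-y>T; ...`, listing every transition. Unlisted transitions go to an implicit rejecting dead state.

start=q0; accept=q1; q0-0>q0; q0-1>q1; q1-0>q1; q1-1>q0

Keep the running count of `1`s modulo 2: each `1` advances along the cycle q0 → q1 → q0 while other symbols loop. Accept at q1.
A 2-state machine:
        0   1  
>  q0   q0  q1 
 * q1   q1  q0 
(> = start, * = accepting)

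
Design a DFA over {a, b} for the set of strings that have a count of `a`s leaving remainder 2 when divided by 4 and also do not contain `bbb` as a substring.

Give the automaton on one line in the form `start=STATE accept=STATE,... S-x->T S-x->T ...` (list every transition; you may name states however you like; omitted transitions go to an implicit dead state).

start=q0 accept=q3,q7,q11 q0-a->q1 q0-b->q2 q1-a->q3 q1-b->q4 q2-a->q1 q2-b->q5 q3-a->q6 q3-b->q7 q4-a->q3 q4-b->q8 q5-a->q1 q5-b->q9 q6-a->q0 q6-b->q10 q7-a->q6 q7-b->q11 q8-a->q3 q8-b->q9 q9-a->q9 q9-b->q9 q10-a->q0 q10-b->q12 q11-a->q6 q11-b->q9 q12-a->q0 q12-b->q9

Run two small machines in parallel and take their product. One (4 states) tracks the count of `a`s modulo 4; the other (4 states) tracks partial matches of the forbidden pattern `bbb`. Each combined state is a pair, one component from each; accept when both components accept. Equivalent product states are then merged.
          a    b  
>  q0     q1   q2 
   q1     q3   q4 
   q2     q1   q5 
 * q3     q6   q7 
   q4     q3   q8 
   q5     q1   q9 
   q6     q0  q10 
 * q7     q6  q11 
   q8     q3   q9 
   q9     q9   q9 
   q10    q0  q12 
 * q11    q6   q9 
   q12    q0   q9 
(> = start, * = accepting)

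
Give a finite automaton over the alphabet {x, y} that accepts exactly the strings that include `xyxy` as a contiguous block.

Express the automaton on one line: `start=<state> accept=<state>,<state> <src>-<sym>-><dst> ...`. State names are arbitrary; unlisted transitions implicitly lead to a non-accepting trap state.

Track how much of `xyxy` has been matched so far: state q0 is no progress, q4 is the absorbing accept state reached once `xyxy` has occurred. Intermediate states record partial matches; on a mismatch, fall back to the longest reusable overlap.
5 states suffice.
        x   y  
>  q0   q1  q0 
   q1   q1  q2 
   q2   q3  q0 
   q3   q1  q4 
 * q4   q4  q4 
(> = start, * = accepting)

start=q0 accept=q4 q0-x->q1 q0-y->q0 q1-x->q1 q1-y->q2 q2-x->q3 q2-y->q0 q3-x->q1 q3-y->q4 q4-x->q4 q4-y->q4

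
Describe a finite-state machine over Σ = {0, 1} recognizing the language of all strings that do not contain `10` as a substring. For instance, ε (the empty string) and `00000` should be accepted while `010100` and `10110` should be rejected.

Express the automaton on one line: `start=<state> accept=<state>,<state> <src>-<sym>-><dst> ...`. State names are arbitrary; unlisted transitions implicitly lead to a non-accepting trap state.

This is the complement of 'contains `10`'. Use the same substring-matching states — s0 through s2 holding how much of `10` has just been matched — but flip the accepting set: everything except the trap s2 accepts.
With 3 states:
        0   1  
>* s0   s0  s1 
 * s1   s2  s1 
   s2   s2  s2 
(> = start, * = accepting)

start=s0 accept=s0,s1 s0-0->s0 s0-1->s1 s1-0->s2 s1-1->s1 s2-0->s2 s2-1->s2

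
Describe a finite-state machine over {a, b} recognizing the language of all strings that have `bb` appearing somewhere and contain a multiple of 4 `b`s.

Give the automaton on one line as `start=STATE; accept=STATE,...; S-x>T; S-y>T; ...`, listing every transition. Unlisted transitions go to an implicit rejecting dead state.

start=s0; accept=s7; s0-a>s0; s0-b>s1; s1-a>s2; s1-b>s3; s2-a>s2; s2-b>s4; s3-a>s3; s3-b>s5; s4-a>s6; s4-b>s5; s5-a>s5; s5-b>s7; s6-a>s6; s6-b>s8; s7-a>s7; s7-b>s9; s8-a>s10; s8-b>s7; s9-a>s9; s9-b>s3; s10-a>s10; s10-b>s11; s11-a>s0; s11-b>s9

Run two small machines in parallel and take their product. One (3 states) tracks whether and how much of `bb` has been seen; the other (4 states) tracks the count of `b`s modulo 4. Each combined state is a pair, one component from each; accept when both components accept.
          a    b  
>  s0     s0   s1 
   s1     s2   s3 
   s2     s2   s4 
   s3     s3   s5 
   s4     s6   s5 
   s5     s5   s7 
   s6     s6   s8 
 * s7     s7   s9 
   s8    s10   s7 
   s9     s9   s3 
   s10   s10  s11 
   s11    s0   s9 
(> = start, * = accepting)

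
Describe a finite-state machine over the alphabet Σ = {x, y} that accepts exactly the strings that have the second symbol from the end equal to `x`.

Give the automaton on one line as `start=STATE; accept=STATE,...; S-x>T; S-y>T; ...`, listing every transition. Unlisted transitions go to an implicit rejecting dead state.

start=q0; accept=q3,q4; q0-x>q1; q0-y>q2; q1-x>q3; q1-y>q4; q2-x>q5; q2-y>q6; q3-x>q3; q3-y>q4; q4-x>q5; q4-y>q6; q5-x>q3; q5-y>q4; q6-x>q5; q6-y>q6

A DFA must remember the last 2 symbols (since which symbol is second-to-last isn't known until the input ends). Use one state per possible window of the last ≤2 symbols; accept from those whose window starts with `x`.
A 7-state machine:
        x   y  
>  q0   q1  q2 
   q1   q3  q4 
   q2   q5  q6 
 * q3   q3  q4 
 * q4   q5  q6 
   q5   q3  q4 
   q6   q5  q6 
(> = start, * = accepting)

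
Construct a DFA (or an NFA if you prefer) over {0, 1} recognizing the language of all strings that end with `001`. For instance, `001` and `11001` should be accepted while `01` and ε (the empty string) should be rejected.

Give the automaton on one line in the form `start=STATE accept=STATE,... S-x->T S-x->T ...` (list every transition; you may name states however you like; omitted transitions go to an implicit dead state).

start=A accept=D A-0->B A-1->A B-0->C B-1->A C-0->C C-1->D D-0->B D-1->A

Remember how much of `001` the current input suffix matches. State A means no match yet; B means the last symbol is `0`; C means the last 2 symbols are `00`; D means the last 3 symbols are `001`. Only D accepts. On a mismatch, fall back to the longest proper suffix that is still a prefix of `001`.
With 4 states:
       0  1 
>  A   B  A 
   B   C  A 
   C   C  D 
 * D   B  A 
(> = start, * = accepting)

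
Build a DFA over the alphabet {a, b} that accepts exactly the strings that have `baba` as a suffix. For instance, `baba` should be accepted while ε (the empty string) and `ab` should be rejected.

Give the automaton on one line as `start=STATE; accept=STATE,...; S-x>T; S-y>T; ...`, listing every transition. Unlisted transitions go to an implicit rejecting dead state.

Let each state record the length of the longest suffix of the input read so far that is also a prefix of `baba`. S1 means the last symbol is `b`; S2 means the last 2 symbols are `ba`; S3 means the last 3 symbols are `bab`; S4 means the last 4 symbols are `baba`. Accept only at S4, where the string currently ends in `baba`.
        a   b  
>  S0   S0  S1 
   S1   S2  S1 
   S2   S0  S3 
   S3   S4  S1 
 * S4   S0  S3 
(> = start, * = accepting)

start=S0; accept=S4; S0-a>S0; S0-b>S1; S1-a>S2; S1-b>S1; S2-a>S0; S2-b>S3; S3-a>S4; S3-b>S1; S4-a>S0; S4-b>S3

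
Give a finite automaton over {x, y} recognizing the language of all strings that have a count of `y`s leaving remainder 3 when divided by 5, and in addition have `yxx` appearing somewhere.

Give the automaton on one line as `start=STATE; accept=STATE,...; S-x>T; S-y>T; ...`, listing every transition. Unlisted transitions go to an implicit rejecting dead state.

start=q0; accept=q10; q0-x>q0; q0-y>q1; q1-x>q2; q1-y>q3; q2-x>q4; q2-y>q3; q3-x>q5; q3-y>q6; q4-x>q4; q4-y>q7; q5-x>q7; q5-y>q6; q6-x>q8; q6-y>q9; q7-x>q7; q7-y>q10; q8-x>q10; q8-y>q9; q9-x>q11; q9-y>q12; q10-x>q10; q10-y>q13; q11-x>q13; q11-y>q12; q12-x>q14; q12-y>q1; q13-x>q13; q13-y>q15; q14-x>q15; q14-y>q1; q15-x>q15; q15-y>q4

Handle the two conditions separately and then intersect. One (5 states) tracks the count of `y`s modulo 5; the other (4 states) tracks whether and how much of `yxx` has been seen. Each combined state is a pair, one component from each; accept when both components accept.
16 states suffice.
          x    y  
>  q0     q0   q1 
   q1     q2   q3 
   q2     q4   q3 
   q3     q5   q6 
   q4     q4   q7 
   q5     q7   q6 
   q6     q8   q9 
   q7     q7  q10 
   q8    q10   q9 
   q9    q11  q12 
 * q10   q10  q13 
   q11   q13  q12 
   q12   q14   q1 
   q13   q13  q15 
   q14   q15   q1 
   q15   q15   q4 
(> = start, * = accepting)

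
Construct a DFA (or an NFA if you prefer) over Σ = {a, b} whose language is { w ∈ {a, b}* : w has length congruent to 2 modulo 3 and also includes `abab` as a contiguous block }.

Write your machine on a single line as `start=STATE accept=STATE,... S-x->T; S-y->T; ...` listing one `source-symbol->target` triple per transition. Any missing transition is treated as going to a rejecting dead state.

Run two small machines in parallel and take their product. One (3 states) tracks the input length modulo 3; the other (5 states) tracks whether and how much of `abab` has been seen. Each combined state is a pair, one component from each; accept when both components accept.
          a    b  
>  S0     S1   S2 
   S1     S3   S4 
   S2     S3   S5 
   S3     S6   S7 
   S4     S8   S0 
   S5     S6   S0 
   S6     S1   S9 
   S7    S10   S2 
   S8     S1  S11 
   S9    S12   S5 
   S10    S3  S13 
   S11   S13  S13 
   S12    S6  S14 
 * S13   S14  S14 
   S14   S11  S11 
(> = start, * = accepting)

start=S0; accept=S13; S0-a->S1; S0-b->S2; S1-a->S3; S1-b->S4; S2-a->S3; S2-b->S5; S3-a->S6; S3-b->S7; S4-a->S8; S4-b->S0; S5-a->S6; S5-b->S0; S6-a->S1; S6-b->S9; S7-a->S10; S7-b->S2; S8-a->S1; S8-b->S11; S9-a->S12; S9-b->S5; S10-a->S3; S10-b->S13; S11-a->S13; S11-b->S13; S12-a->S6; S12-b->S14; S13-a->S14; S13-b->S14; S14-a->S11; S14-b->S11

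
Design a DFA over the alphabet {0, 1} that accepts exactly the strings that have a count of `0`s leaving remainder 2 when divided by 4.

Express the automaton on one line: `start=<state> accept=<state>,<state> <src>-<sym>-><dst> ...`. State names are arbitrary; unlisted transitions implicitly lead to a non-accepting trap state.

start=q0 accept=q2 q0-0->q1 q0-1->q0 q1-0->q2 q1-1->q1 q2-0->q3 q2-1->q2 q3-0->q0 q3-1->q3

Keep the running count of `0`s modulo 4: each `0` advances along the cycle q0 → q1 → q2 → q3 → q0 while other symbols loop. Accept at q2.
4 states suffice.
        0   1  
>  q0   q1  q0 
   q1   q2  q1 
 * q2   q3  q2 
   q3   q0  q3 
(> = start, * = accepting)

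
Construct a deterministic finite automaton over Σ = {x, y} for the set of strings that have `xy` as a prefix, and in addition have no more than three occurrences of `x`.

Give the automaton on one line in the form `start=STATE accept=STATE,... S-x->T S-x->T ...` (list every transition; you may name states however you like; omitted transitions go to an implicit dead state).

start=A accept=D,E,F A-x->B A-y->C B-x->C B-y->D C-x->C C-y->C D-x->E D-y->D E-x->F E-y->E F-x->C F-y->F

Build one automaton per condition and run them in lockstep. One (4 states) tracks whether the input so far still matches the prefix `xy`; the other (5 states) tracks the count of `x`s, saturating at 4. Each combined state is a pair, one component from each; accept when both components accept. Equivalent product states are then merged.
A 6-state machine:
       x  y 
>  A   B  C 
   B   C  D 
   C   C  C 
 * D   E  D 
 * E   F  E 
 * F   C  F 
(> = start, * = accepting)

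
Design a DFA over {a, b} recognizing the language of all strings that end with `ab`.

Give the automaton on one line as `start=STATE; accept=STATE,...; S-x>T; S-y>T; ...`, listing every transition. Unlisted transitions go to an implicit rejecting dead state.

start=q0; accept=q2; q0-a>q1; q0-b>q0; q1-a>q1; q1-b>q2; q2-a>q1; q2-b>q0

Let each state record the length of the longest suffix of the input read so far that is also a prefix of `ab`. q1 means the last symbol is `a`; q2 means the last 2 symbols are `ab`. Accept only at q2, where the string currently ends in `ab`.
3 states suffice.
        a   b  
>  q0   q1  q0 
   q1   q1  q2 
 * q2   q1  q0 
(> = start, * = accepting)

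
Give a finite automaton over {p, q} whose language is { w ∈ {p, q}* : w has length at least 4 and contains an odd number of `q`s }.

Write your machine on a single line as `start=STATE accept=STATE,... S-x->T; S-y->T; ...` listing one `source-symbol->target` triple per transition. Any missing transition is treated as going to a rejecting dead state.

start=s0; accept=s7; s0-p->s1; s0-q->s2; s1-p->s3; s1-q->s4; s2-p->s4; s2-q->s3; s3-p->s5; s3-q->s6; s4-p->s6; s4-q->s5; s5-p->s5; s5-q->s7; s6-p->s7; s6-q->s5; s7-p->s7; s7-q->s5

Build one automaton per condition and run them in lockstep. The first has 6 states tracking the input length, saturating at 5; the second has 2 states tracking the count of `q`s modulo 2. A product state is a pair (one from each), accepting exactly when both do. Minimizing collapses redundant product states.
An 8-state machine:
        p   q  
>  s0   s1  s2 
   s1   s3  s4 
   s2   s4  s3 
   s3   s5  s6 
   s4   s6  s5 
   s5   s5  s7 
   s6   s7  s5 
 * s7   s7  s5 
(> = start, * = accepting)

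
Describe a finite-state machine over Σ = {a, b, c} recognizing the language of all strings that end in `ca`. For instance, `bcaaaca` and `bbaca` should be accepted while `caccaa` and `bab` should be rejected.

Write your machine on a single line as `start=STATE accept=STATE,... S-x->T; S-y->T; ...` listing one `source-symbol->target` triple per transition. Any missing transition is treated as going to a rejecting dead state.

Remember how much of `ca` the current input suffix matches. State S0 means no match yet; S1 means the last symbol is `c`; S2 means the last 2 symbols are `ca`. Only S2 accepts. On a mismatch, fall back to the longest proper suffix that is still a prefix of `ca`.
3 states suffice.
        a   b   c  
>  S0   S0  S0  S1 
   S1   S2  S0  S1 
 * S2   S0  S0  S1 
(> = start, * = accepting)

start=S0; accept=S2; S0-a->S0; S0-b->S0; S0-c->S1; S1-a->S2; S1-b->S0; S1-c->S1; S2-a->S0; S2-b->S0; S2-c->S1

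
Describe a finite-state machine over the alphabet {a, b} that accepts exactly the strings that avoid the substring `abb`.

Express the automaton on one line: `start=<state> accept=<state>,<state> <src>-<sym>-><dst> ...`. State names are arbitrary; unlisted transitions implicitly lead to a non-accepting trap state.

This is the complement of 'contains `abb`'. Use the same substring-matching states — S0 through S3 holding how much of `abb` has just been matched — but flip the accepting set: everything except the trap S3 accepts.
With 4 states:
        a   b  
>* S0   S1  S0 
 * S1   S1  S2 
 * S2   S1  S3 
   S3   S3  S3 
(> = start, * = accepting)

start=S0 accept=S0,S1,S2 S0-a->S1 S0-b->S0 S1-a->S1 S1-b->S2 S2-a->S1 S2-b->S3 S3-a->S3 S3-b->S3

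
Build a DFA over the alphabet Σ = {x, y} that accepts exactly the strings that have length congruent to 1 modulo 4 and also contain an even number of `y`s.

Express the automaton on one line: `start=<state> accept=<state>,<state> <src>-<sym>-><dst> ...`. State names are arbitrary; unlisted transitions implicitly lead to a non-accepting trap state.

Run two small machines in parallel and take their product. One (4 states) tracks the input length modulo 4; the other (2 states) tracks the count of `y`s modulo 2. Each combined state is a pair, one component from each; accept when both components accept.
With 8 states:
        x   y  
>  q0   q1  q2 
 * q1   q3  q4 
   q2   q4  q3 
   q3   q5  q6 
   q4   q6  q5 
   q5   q0  q7 
   q6   q7  q0 
   q7   q2  q1 
(> = start, * = accepting)

start=q0 accept=q1 q0-x->q1 q0-y->q2 q1-x->q3 q1-y->q4 q2-x->q4 q2-y->q3 q3-x->q5 q3-y->q6 q4-x->q6 q4-y->q5 q5-x->q0 q5-y->q7 q6-x->q7 q6-y->q0 q7-x->q2 q7-y->q1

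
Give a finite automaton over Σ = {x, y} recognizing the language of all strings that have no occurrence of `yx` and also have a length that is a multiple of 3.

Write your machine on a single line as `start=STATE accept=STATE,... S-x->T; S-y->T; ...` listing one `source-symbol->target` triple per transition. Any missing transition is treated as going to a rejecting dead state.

Run two small machines in parallel and take their product. The first has 3 states tracking partial matches of the forbidden pattern `yx`; the second has 3 states tracking the input length modulo 3. A product state is a pair (one from each), accepting exactly when both do.
9 states suffice.
        x   y  
>* q0   q1  q2 
   q1   q3  q4 
   q2   q5  q4 
   q3   q0  q6 
   q4   q7  q6 
   q5   q7  q7 
 * q6   q8  q2 
   q7   q8  q8 
   q8   q5  q5 
(> = start, * = accepting)

start=q0; accept=q0,q6; q0-x->q1; q0-y->q2; q1-x->q3; q1-y->q4; q2-x->q5; q2-y->q4; q3-x->q0; q3-y->q6; q4-x->q7; q4-y->q6; q5-x->q7; q5-y->q7; q6-x->q8; q6-y->q2; q7-x->q8; q7-y->q8; q8-x->q5; q8-y->q5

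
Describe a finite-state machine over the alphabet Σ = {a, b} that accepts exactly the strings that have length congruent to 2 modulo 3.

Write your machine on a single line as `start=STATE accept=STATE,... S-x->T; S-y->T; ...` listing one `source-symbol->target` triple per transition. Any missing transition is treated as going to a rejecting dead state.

start=q0; accept=q2; q0-a->q1; q0-b->q1; q1-a->q2; q1-b->q2; q2-a->q0; q2-b->q0

Count input length modulo 3: every symbol advances one step around the cycle q0 → q1 → q2 → q0. Accept at q2.
A 3-state machine:
        a   b  
>  q0   q1  q1 
   q1   q2  q2 
 * q2   q0  q0 
(> = start, * = accepting)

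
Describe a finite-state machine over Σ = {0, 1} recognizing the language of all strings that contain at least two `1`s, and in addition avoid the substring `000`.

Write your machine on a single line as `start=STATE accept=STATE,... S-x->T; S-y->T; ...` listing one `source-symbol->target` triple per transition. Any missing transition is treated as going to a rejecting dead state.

start=s0; accept=s5,s8,s9; s0-0->s1; s0-1->s2; s1-0->s3; s1-1->s2; s2-0->s4; s2-1->s5; s3-0->s6; s3-1->s2; s4-0->s7; s4-1->s5; s5-0->s8; s5-1->s5; s6-0->s6; s6-1->s6; s7-0->s6; s7-1->s5; s8-0->s9; s8-1->s5; s9-0->s6; s9-1->s5

Handle the two conditions separately and then intersect. The first has 4 states tracking the count of `1`s, saturating at 3; the second has 4 states tracking partial matches of the forbidden pattern `000`. A product state is a pair (one from each), accepting exactly when both do. After merging equivalent states the machine shrinks.
With 10 states:
        0   1  
>  s0   s1  s2 
   s1   s3  s2 
   s2   s4  s5 
   s3   s6  s2 
   s4   s7  s5 
 * s5   s8  s5 
   s6   s6  s6 
   s7   s6  s5 
 * s8   s9  s5 
 * s9   s6  s5 
(> = start, * = accepting)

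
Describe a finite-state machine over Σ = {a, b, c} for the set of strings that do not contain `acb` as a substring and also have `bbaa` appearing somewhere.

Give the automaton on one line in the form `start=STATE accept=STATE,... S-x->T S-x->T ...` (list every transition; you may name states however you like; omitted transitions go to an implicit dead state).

Build one automaton per condition and run them in lockstep. One (4 states) tracks partial matches of the forbidden pattern `acb`; the other (5 states) tracks whether and how much of `bbaa` has been seen. Each combined state is a pair, one component from each; accept when both components accept.
          a    b    c  
>  s0     s1   s2   s0 
   s1     s1   s2   s3 
   s2     s1   s4   s0 
   s3     s1   s5   s0 
   s4     s6   s4   s0 
   s5     s7   s8   s7 
   s6     s9   s2   s3 
   s7     s7   s5   s7 
   s8    s10   s8   s7 
 * s9     s9  s11  s12 
   s10   s13   s5   s7 
 * s11    s9  s11  s11 
 * s12    s9  s13  s11 
   s13   s13  s13  s13 
(> = start, * = accepting)

start=s0 accept=s9,s11,s12 s0-a->s1 s0-b->s2 s0-c->s0 s1-a->s1 s1-b->s2 s1-c->s3 s2-a->s1 s2-b->s4 s2-c->s0 s3-a->s1 s3-b->s5 s3-c->s0 s4-a->s6 s4-b->s4 s4-c->s0 s5-a->s7 s5-b->s8 s5-c->s7 s6-a->s9 s6-b->s2 s6-c->s3 s7-a->s7 s7-b->s5 s7-c->s7 s8-a->s10 s8-b->s8 s8-c->s7 s9-a->s9 s9-b->s11 s9-c->s12 s10-a->s13 s10-b->s5 s10-c->s7 s11-a->s9 s11-b->s11 s11-c->s11 s12-a->s9 s12-b->s13 s12-c->s11 s13-a->s13 s13-b->s13 s13-c->s13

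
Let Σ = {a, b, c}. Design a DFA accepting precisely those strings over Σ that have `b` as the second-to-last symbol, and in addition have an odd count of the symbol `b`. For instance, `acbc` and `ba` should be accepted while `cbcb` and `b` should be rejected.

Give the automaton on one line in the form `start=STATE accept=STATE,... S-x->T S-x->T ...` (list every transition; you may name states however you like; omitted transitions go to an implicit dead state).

start=q0 accept=q7,q9,q17 q0-a->q1 q0-b->q2 q0-c->q3 q1-a->q4 q1-b->q5 q1-c->q6 q2-a->q7 q2-b->q8 q2-c->q9 q3-a->q10 q3-b->q11 q3-c->q12 q4-a->q4 q4-b->q5 q4-c->q6 q5-a->q7 q5-b->q8 q5-c->q9 q6-a->q10 q6-b->q11 q6-c->q12 q7-a->q13 q7-b->q14 q7-c->q15 q8-a->q16 q8-b->q17 q8-c->q18 q9-a->q19 q9-b->q20 q9-c->q21 q10-a->q4 q10-b->q5 q10-c->q6 q11-a->q7 q11-b->q8 q11-c->q9 q12-a->q10 q12-b->q11 q12-c->q12 q13-a->q13 q13-b->q14 q13-c->q15 q14-a->q16 q14-b->q17 q14-c->q18 q15-a->q19 q15-b->q20 q15-c->q21 q16-a->q4 q16-b->q5 q16-c->q6 q17-a->q7 q17-b->q8 q17-c->q9 q18-a->q10 q18-b->q11 q18-c->q12 q19-a->q13 q19-b->q14 q19-c->q15 q20-a->q16 q20-b->q17 q20-c->q18 q21-a->q19 q21-b->q20 q21-c->q21

Build one automaton per condition and run them in lockstep. The first has 13 states tracking the last 2 symbols read; the second has 2 states tracking the count of `b`s modulo 2. A product state is a pair (one from each), accepting exactly when both do.
22 states suffice.
          a    b    c  
>  q0     q1   q2   q3 
   q1     q4   q5   q6 
   q2     q7   q8   q9 
   q3    q10  q11  q12 
   q4     q4   q5   q6 
   q5     q7   q8   q9 
   q6    q10  q11  q12 
 * q7    q13  q14  q15 
   q8    q16  q17  q18 
 * q9    q19  q20  q21 
   q10    q4   q5   q6 
   q11    q7   q8   q9 
   q12   q10  q11  q12 
   q13   q13  q14  q15 
   q14   q16  q17  q18 
   q15   q19  q20  q21 
   q16    q4   q5   q6 
 * q17    q7   q8   q9 
   q18   q10  q11  q12 
   q19   q13  q14  q15 
   q20   q16  q17  q18 
   q21   q19  q20  q21 
(> = start, * = accepting)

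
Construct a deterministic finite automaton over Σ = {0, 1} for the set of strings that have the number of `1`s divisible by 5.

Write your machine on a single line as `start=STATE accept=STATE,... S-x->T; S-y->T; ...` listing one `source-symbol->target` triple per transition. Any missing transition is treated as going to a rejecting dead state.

Keep the running count of `1`s modulo 5: each `1` advances along the cycle q0 → q1 → q2 → q3 → q4 → q0 while other symbols loop. Accept at q0.
With 5 states:
        0   1  
>* q0   q0  q1 
   q1   q1  q2 
   q2   q2  q3 
   q3   q3  q4 
   q4   q4  q0 
(> = start, * = accepting)

start=q0; accept=q0; q0-0->q0; q0-1->q1; q1-0->q1; q1-1->q2; q2-0->q2; q2-1->q3; q3-0->q3; q3-1->q4; q4-0->q4; q4-1->q0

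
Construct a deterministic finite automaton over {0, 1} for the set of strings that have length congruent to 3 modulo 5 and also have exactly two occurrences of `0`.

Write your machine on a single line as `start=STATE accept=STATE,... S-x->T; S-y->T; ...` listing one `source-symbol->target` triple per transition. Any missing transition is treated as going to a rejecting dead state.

Build one automaton per condition and run them in lockstep. The first has 5 states tracking the input length modulo 5; the second has 4 states tracking the count of `0`s, saturating at 3. A product state is a pair (one from each), accepting exactly when both do. Equivalent product states are then merged.
With 16 states:
          0    1  
>  q0     q1   q2 
   q1     q3   q4 
   q2     q4   q5 
   q3     q6   q7 
   q4     q7   q8 
   q5     q8   q9 
   q6     q6   q6 
 * q7     q6  q10 
   q8    q10  q11 
   q9    q11  q12 
   q10    q6  q13 
   q11   q13  q14 
   q12   q14   q0 
   q13    q6  q15 
   q14   q15   q1 
   q15    q6   q3 
(> = start, * = accepting)

start=q0; accept=q7; q0-0->q1; q0-1->q2; q1-0->q3; q1-1->q4; q2-0->q4; q2-1->q5; q3-0->q6; q3-1->q7; q4-0->q7; q4-1->q8; q5-0->q8; q5-1->q9; q6-0->q6; q6-1->q6; q7-0->q6; q7-1->q10; q8-0->q10; q8-1->q11; q9-0->q11; q9-1->q12; q10-0->q6; q10-1->q13; q11-0->q13; q11-1->q14; q12-0->q14; q12-1->q0; q13-0->q6; q13-1->q15; q14-0->q15; q14-1->q1; q15-0->q6; q15-1->q3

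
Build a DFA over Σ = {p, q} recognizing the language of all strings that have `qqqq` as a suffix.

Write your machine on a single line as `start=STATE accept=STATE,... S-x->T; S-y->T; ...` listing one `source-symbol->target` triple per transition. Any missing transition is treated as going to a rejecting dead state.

start=s0; accept=s4; s0-p->s0; s0-q->s1; s1-p->s0; s1-q->s2; s2-p->s0; s2-q->s3; s3-p->s0; s3-q->s4; s4-p->s0; s4-q->s4

Remember how much of `qqqq` the current input suffix matches. State s0 means no match yet; s1 means the last symbol is `q`; s2 means the last 2 symbols are `qq`; s3 means the last 3 symbols are `qqq`; s4 means the last 4 symbols are `qqqq`. Only s4 accepts. On a mismatch, fall back to the longest proper suffix that is still a prefix of `qqqq`.
With 5 states:
        p   q  
>  s0   s0  s1 
   s1   s0  s2 
   s2   s0  s3 
   s3   s0  s4 
 * s4   s0  s4 
(> = start, * = accepting)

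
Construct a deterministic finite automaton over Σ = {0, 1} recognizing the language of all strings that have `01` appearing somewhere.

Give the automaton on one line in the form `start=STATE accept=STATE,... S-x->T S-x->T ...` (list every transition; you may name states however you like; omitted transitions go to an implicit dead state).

States q0..q1 record the length of the longest prefix of `01` that matches the current input suffix. Reaching q2 means `01` has been seen, and we stay there forever. Accept from q2.
3 states suffice.
        0   1  
>  q0   q1  q0 
   q1   q1  q2 
 * q2   q2  q2 
(> = start, * = accepting)

start=q0 accept=q2 q0-0->q1 q0-1->q0 q1-0->q1 q1-1->q2 q2-0->q2 q2-1->q2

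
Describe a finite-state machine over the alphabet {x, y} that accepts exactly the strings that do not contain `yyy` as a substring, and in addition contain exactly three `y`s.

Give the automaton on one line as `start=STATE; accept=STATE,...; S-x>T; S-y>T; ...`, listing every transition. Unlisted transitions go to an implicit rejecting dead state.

Build one automaton per condition and run them in lockstep. The first has 4 states tracking partial matches of the forbidden pattern `yyy`; the second has 5 states tracking the count of `y`s, saturating at 4. A product state is a pair (one from each), accepting exactly when both do.
       x  y 
>  A   A  B 
   B   C  D 
   C   C  E 
   D   F  G 
   E   F  H 
   F   F  I 
   G   G  J 
 * H   K  J 
 * I   K  L 
   J   J  J 
 * K   K  M 
   L   N  J 
   M   N  L 
   N   N  M 
(> = start, * = accepting)

start=A; accept=H,I,K; A-x>A; A-y>B; B-x>C; B-y>D; C-x>C; C-y>E; D-x>F; D-y>G; E-x>F; E-y>H; F-x>F; F-y>I; G-x>G; G-y>J; H-x>K; H-y>J; I-x>K; I-y>L; J-x>J; J-y>J; K-x>K; K-y>M; L-x>N; L-y>J; M-x>N; M-y>L; N-x>N; N-y>M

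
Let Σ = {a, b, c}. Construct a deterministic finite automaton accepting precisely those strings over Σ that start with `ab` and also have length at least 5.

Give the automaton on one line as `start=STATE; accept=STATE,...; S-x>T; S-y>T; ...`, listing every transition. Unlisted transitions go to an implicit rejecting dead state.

start=S0; accept=S10,S12; S0-a>S1; S0-b>S2; S0-c>S2; S1-a>S3; S1-b>S4; S1-c>S3; S2-a>S3; S2-b>S3; S2-c>S3; S3-a>S5; S3-b>S5; S3-c>S5; S4-a>S6; S4-b>S6; S4-c>S6; S5-a>S7; S5-b>S7; S5-c>S7; S6-a>S8; S6-b>S8; S6-c>S8; S7-a>S9; S7-b>S9; S7-c>S9; S8-a>S10; S8-b>S10; S8-c>S10; S9-a>S11; S9-b>S11; S9-c>S11; S10-a>S12; S10-b>S12; S10-c>S12; S11-a>S11; S11-b>S11; S11-c>S11; S12-a>S12; S12-b>S12; S12-c>S12

Build one automaton per condition and run them in lockstep. The first has 4 states tracking whether the input so far still matches the prefix `ab`; the second has 7 states tracking the input length, saturating at 6. A product state is a pair (one from each), accepting exactly when both do.
13 states suffice.
          a    b    c  
>  S0     S1   S2   S2 
   S1     S3   S4   S3 
   S2     S3   S3   S3 
   S3     S5   S5   S5 
   S4     S6   S6   S6 
   S5     S7   S7   S7 
   S6     S8   S8   S8 
   S7     S9   S9   S9 
   S8    S10  S10  S10 
   S9    S11  S11  S11 
 * S10   S12  S12  S12 
   S11   S11  S11  S11 
 * S12   S12  S12  S12 
(> = start, * = accepting)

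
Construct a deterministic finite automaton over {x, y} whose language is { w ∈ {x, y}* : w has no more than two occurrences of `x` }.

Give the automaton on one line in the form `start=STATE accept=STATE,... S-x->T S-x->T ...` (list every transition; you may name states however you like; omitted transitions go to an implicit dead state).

start=S0 accept=S0,S1,S2 S0-x->S1 S0-y->S0 S1-x->S2 S1-y->S1 S2-x->S3 S2-y->S2 S3-x->S3 S3-y->S3

Count `x`s, saturating at 3: states S0 through S2 mean 0 through 2 `x`s seen; S3 means more than 2. Each `x` increments (capped at S3); other symbols loop. Accept from {S0, S1, S2}.
A 4-state machine:
        x   y  
>* S0   S1  S0 
 * S1   S2  S1 
 * S2   S3  S2 
   S3   S3  S3 
(> = start, * = accepting)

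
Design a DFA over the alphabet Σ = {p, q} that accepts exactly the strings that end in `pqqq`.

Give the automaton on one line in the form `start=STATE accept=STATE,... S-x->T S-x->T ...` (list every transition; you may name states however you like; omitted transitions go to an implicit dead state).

Let each state record the length of the longest suffix of the input read so far that is also a prefix of `pqqq`. B means the last symbol is `p`; C means the last 2 symbols are `pq`; D means the last 3 symbols are `pqq`; E means the last 4 symbols are `pqqq`. Accept only at E, where the string currently ends in `pqqq`.
A 5-state machine:
       p  q 
>  A   B  A 
   B   B  C 
   C   B  D 
   D   B  E 
 * E   B  A 
(> = start, * = accepting)

start=A accept=E A-p->B A-q->A B-p->B B-q->C C-p->B C-q->D D-p->B D-q->E E-p->B E-q->A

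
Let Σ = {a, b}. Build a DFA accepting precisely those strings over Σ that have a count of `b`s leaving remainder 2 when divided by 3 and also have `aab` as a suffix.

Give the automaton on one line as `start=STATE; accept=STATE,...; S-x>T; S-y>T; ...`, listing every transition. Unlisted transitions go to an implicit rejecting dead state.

start=s0; accept=s9; s0-a>s1; s0-b>s2; s1-a>s3; s1-b>s2; s2-a>s4; s2-b>s5; s3-a>s3; s3-b>s6; s4-a>s7; s4-b>s5; s5-a>s8; s5-b>s0; s6-a>s4; s6-b>s5; s7-a>s7; s7-b>s9; s8-a>s10; s8-b>s0; s9-a>s8; s9-b>s0; s10-a>s10; s10-b>s11; s11-a>s1; s11-b>s2

Build one automaton per condition and run them in lockstep. One (3 states) tracks the count of `b`s modulo 3; the other (4 states) tracks how much of the suffix `aab` has currently been matched. Each combined state is a pair, one component from each; accept when both components accept.
          a    b  
>  s0     s1   s2 
   s1     s3   s2 
   s2     s4   s5 
   s3     s3   s6 
   s4     s7   s5 
   s5     s8   s0 
   s6     s4   s5 
   s7     s7   s9 
   s8    s10   s0 
 * s9     s8   s0 
   s10   s10  s11 
   s11    s1   s2 
(> = start, * = accepting)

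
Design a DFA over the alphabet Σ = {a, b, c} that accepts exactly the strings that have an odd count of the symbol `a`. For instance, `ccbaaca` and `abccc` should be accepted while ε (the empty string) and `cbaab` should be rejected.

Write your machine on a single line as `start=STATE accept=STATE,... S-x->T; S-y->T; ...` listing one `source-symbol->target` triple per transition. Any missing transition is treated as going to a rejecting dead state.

Keep the running count of `a`s modulo 2: each `a` advances along the cycle q0 → q1 → q0 while other symbols loop. Accept at q1.
A 2-state machine:
        a   b   c  
>  q0   q1  q0  q0 
 * q1   q0  q1  q1 
(> = start, * = accepting)

start=q0; accept=q1; q0-a->q1; q0-b->q0; q0-c->q0; q1-a->q0; q1-b->q1; q1-c->q1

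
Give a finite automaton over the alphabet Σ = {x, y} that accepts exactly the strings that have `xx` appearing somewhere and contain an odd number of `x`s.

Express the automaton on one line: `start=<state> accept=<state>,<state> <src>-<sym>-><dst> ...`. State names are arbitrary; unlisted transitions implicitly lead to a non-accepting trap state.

start=s0 accept=s4 s0-x->s1 s0-y->s0 s1-x->s2 s1-y->s3 s2-x->s4 s2-y->s2 s3-x->s5 s3-y->s3 s4-x->s2 s4-y->s4 s5-x->s4 s5-y->s0

Run two small machines in parallel and take their product. One (3 states) tracks whether and how much of `xx` has been seen; the other (2 states) tracks the count of `x`s modulo 2. Each combined state is a pair, one component from each; accept when both components accept.
6 states suffice.
        x   y  
>  s0   s1  s0 
   s1   s2  s3 
   s2   s4  s2 
   s3   s5  s3 
 * s4   s2  s4 
   s5   s4  s0 
(> = start, * = accepting)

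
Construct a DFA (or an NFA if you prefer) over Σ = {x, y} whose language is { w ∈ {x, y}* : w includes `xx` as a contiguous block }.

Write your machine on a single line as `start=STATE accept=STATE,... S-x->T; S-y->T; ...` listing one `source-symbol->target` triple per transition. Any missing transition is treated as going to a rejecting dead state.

Track how much of `xx` has been matched so far: state q0 is no progress, q2 is the absorbing accept state reached once `xx` has occurred. Intermediate states record partial matches; on a mismatch, fall back to the longest reusable overlap.
With 3 states:
        x   y  
>  q0   q1  q0 
   q1   q2  q0 
 * q2   q2  q2 
(> = start, * = accepting)

start=q0; accept=q2; q0-x->q1; q0-y->q0; q1-x->q2; q1-y->q0; q2-x->q2; q2-y->q2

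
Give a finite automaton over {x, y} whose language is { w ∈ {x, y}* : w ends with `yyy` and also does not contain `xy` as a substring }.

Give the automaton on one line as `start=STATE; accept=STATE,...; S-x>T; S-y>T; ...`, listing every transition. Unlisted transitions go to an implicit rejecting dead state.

start=A; accept=E; A-x>B; A-y>C; B-x>B; B-y>B; C-x>B; C-y>D; D-x>B; D-y>E; E-x>B; E-y>E

Handle the two conditions separately and then intersect. The first has 4 states tracking how much of the suffix `yyy` has currently been matched; the second has 3 states tracking partial matches of the forbidden pattern `xy`. A product state is a pair (one from each), accepting exactly when both do. After merging equivalent states the machine shrinks.
With 5 states:
       x  y 
>  A   B  C 
   B   B  B 
   C   B  D 
   D   B  E 
 * E   B  E 
(> = start, * = accepting)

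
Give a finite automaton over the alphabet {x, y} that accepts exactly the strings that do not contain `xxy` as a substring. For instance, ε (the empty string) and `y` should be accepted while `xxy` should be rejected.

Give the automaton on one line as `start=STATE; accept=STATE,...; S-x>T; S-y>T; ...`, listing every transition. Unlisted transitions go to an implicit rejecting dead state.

This is the complement of 'contains `xxy`'. Use the same substring-matching states — q0 through q3 holding how much of `xxy` has just been matched — but flip the accepting set: everything except the trap q3 accepts.
A 4-state machine:
        x   y  
>* q0   q1  q0 
 * q1   q2  q0 
 * q2   q2  q3 
   q3   q3  q3 
(> = start, * = accepting)

start=q0; accept=q0,q1,q2; q0-x>q1; q0-y>q0; q1-x>q2; q1-y>q0; q2-x>q2; q2-y>q3; q3-x>q3; q3-y>q3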